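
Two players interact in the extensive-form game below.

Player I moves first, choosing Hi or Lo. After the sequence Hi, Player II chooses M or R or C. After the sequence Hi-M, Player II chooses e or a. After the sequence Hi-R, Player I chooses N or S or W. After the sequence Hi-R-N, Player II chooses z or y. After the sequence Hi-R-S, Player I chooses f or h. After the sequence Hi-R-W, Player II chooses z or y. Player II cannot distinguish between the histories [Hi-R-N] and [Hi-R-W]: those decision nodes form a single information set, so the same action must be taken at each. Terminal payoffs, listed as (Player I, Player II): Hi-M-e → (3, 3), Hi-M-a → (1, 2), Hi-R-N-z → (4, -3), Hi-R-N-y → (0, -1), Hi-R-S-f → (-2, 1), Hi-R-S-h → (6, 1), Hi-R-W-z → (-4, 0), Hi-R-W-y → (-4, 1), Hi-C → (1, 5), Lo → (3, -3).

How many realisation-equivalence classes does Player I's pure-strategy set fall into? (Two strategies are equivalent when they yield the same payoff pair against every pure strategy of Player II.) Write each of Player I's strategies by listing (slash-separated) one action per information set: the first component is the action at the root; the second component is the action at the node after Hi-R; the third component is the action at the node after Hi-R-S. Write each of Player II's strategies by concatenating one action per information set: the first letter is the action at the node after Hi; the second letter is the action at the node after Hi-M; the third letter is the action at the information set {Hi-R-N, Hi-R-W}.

5

Player I has 12 pure strategies: Hi/N/f, Hi/N/h, Hi/S/f, Hi/S/h, Hi/W/f, Hi/W/h, Lo/N/f, Lo/N/h, Lo/S/f, Lo/S/h, Lo/W/f, Lo/W/h. Columns: Mez, Mey, Maz, May, Rez, Rey, Raz, Ray, Cez, Cey, Caz, Cay.
{Hi/N/f, Hi/N/h} → row (3,3) (3,3) (1,2) (1,2) (4,-3) (0,-1) (4,-3) (0,-1) (1,5) (1,5) (1,5) (1,5)
{Hi/S/f} → row (3,3) (3,3) (1,2) (1,2) (-2,1) (-2,1) (-2,1) (-2,1) (1,5) (1,5) (1,5) (1,5)
{Hi/S/h} → row (3,3) (3,3) (1,2) (1,2) (6,1) (6,1) (6,1) (6,1) (1,5) (1,5) (1,5) (1,5)
{Hi/W/f, Hi/W/h} → row (3,3) (3,3) (1,2) (1,2) (-4,0) (-4,1) (-4,0) (-4,1) (1,5) (1,5) (1,5) (1,5)
{Lo/N/f, Lo/N/h, Lo/S/f, Lo/S/h, Lo/W/f, Lo/W/h} → row (3,-3) (3,-3) (3,-3) (3,-3) (3,-3) (3,-3) (3,-3) (3,-3) (3,-3) (3,-3) (3,-3) (3,-3)
That's 5 distinct rows out of 12 strategies.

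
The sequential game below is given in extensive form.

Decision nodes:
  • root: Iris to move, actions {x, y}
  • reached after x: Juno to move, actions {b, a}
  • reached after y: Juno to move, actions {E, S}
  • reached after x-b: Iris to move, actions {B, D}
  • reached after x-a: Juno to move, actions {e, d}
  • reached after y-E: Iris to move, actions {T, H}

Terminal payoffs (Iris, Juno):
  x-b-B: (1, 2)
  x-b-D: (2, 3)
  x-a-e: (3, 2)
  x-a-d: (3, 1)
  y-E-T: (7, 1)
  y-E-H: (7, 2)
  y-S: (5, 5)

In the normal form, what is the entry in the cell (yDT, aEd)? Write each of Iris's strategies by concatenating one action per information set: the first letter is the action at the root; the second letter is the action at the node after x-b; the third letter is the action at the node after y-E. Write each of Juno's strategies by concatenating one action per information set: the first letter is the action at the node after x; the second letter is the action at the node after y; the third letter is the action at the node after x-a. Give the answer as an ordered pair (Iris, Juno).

Trace the play path from the root:
  Iris plays y
  Juno plays E at [y]
  Iris plays T at [y-E]
→ terminal payoff (7, 1).
(Iris's choice at the node after x-b is never reached on this path, so it doesn't affect the outcome.)

(7, 1)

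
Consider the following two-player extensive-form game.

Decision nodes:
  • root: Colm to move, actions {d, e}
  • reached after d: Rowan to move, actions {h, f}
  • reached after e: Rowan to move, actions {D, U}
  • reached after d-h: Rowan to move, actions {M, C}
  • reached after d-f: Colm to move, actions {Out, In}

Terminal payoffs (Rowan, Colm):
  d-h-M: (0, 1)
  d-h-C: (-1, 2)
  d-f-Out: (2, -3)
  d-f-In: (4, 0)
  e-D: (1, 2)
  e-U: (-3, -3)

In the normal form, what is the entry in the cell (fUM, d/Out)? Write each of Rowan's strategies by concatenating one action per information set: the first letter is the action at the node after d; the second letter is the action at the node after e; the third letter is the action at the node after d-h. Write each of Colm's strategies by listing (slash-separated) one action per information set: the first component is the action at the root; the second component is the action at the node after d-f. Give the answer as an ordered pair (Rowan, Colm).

(2, -3)

Trace the play path from the root:
  Colm plays d
  Rowan plays f at [d]
  Colm plays Out at [d-f]
→ terminal payoff (2, -3).
(Rowan's choice at the node after e is never reached on this path, so it doesn't affect the outcome.)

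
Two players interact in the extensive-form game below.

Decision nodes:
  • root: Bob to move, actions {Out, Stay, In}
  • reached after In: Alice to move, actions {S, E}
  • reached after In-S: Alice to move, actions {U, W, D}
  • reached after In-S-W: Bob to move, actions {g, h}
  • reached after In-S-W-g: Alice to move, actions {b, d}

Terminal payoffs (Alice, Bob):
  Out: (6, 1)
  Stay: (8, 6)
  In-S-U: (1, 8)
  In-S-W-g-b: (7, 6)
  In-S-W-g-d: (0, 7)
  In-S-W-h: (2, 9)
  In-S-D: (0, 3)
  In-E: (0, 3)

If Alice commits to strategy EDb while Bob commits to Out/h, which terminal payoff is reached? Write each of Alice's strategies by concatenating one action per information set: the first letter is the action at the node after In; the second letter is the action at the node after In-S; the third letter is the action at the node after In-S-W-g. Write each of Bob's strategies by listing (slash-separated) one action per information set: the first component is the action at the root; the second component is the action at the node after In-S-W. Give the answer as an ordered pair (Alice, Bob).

(6, 1)

Trace the play path from the root:
  Bob plays Out
→ terminal payoff (6, 1).
(Alice's choice at the node after In is never reached on this path, so it doesn't affect the outcome.)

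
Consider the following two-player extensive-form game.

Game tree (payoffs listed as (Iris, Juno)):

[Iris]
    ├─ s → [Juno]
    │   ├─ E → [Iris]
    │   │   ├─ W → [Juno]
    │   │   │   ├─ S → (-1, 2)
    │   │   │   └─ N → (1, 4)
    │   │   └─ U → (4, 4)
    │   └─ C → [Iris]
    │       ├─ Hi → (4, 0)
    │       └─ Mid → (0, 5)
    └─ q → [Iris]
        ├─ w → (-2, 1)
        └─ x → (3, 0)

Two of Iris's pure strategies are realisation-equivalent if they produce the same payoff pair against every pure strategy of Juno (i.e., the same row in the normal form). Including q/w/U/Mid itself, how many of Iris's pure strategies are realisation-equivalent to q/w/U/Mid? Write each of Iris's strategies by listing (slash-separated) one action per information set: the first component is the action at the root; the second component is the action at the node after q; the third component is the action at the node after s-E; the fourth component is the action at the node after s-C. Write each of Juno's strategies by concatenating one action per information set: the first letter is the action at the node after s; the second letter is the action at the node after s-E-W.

Row for q/w/U/Mid (columns ES, EN, CS, CN): (-2,1) (-2,1) (-2,1) (-2,1).
Under q/w/U/Mid, Iris's choice at the node after s-E and at the node after s-C can never be reached regardless of what Juno does, so varying those choices leaves every outcome unchanged.
Holding the reachable choices fixed and varying the unreachable ones freely already gives 2 × 2 = 4 equivalent strategies.
No other strategy reproduces this row, so those 4 are the full class: q/w/W/Hi, q/w/W/Mid, q/w/U/Hi, q/w/U/Mid.

4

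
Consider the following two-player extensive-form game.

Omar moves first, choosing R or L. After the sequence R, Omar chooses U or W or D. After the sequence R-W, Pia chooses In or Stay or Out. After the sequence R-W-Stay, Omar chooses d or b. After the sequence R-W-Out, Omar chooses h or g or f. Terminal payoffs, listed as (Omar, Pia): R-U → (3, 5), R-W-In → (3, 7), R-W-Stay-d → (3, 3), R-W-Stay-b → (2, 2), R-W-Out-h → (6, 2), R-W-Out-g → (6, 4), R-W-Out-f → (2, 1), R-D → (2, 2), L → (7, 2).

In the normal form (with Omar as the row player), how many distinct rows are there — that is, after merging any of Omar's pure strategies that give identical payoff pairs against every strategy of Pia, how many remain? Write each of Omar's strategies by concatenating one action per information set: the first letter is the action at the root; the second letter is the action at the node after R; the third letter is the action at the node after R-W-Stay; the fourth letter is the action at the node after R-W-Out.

Omar has 36 pure strategies: RUdh, RUdg, RUdf, RUbh, RUbg, RUbf, RWdh, RWdg, RWdf, RWbh, RWbg, RWbf, RDdh, RDdg, RDdf, RDbh, RDbg, RDbf, LUdh, LUdg, LUdf, LUbh, LUbg, LUbf, LWdh, LWdg, LWdf, LWbh, LWbg, LWbf, LDdh, LDdg, LDdf, LDbh, LDbg, LDbf. Columns: In, Stay, Out.
{RUdh, RUdg, RUdf, RUbh, RUbg, RUbf} → row (3,5) (3,5) (3,5)
{RWdh} → row (3,7) (3,3) (6,2)
{RWdg} → row (3,7) (3,3) (6,4)
{RWdf} → row (3,7) (3,3) (2,1)
{RWbh} → row (3,7) (2,2) (6,2)
{RWbg} → row (3,7) (2,2) (6,4)
{RWbf} → row (3,7) (2,2) (2,1)
{RDdh, RDdg, RDdf, RDbh, RDbg, RDbf} → row (2,2) (2,2) (2,2)
{LUdh, LUdg, LUdf, LUbh, LUbg, LUbf, LWdh, LWdg, LWdf, LWbh, LWbg, LWbf, LDdh, LDdg, LDdf, LDbh, LDbg, LDbf} → row (7,2) (7,2) (7,2)
That's 9 distinct rows out of 36 strategies.

9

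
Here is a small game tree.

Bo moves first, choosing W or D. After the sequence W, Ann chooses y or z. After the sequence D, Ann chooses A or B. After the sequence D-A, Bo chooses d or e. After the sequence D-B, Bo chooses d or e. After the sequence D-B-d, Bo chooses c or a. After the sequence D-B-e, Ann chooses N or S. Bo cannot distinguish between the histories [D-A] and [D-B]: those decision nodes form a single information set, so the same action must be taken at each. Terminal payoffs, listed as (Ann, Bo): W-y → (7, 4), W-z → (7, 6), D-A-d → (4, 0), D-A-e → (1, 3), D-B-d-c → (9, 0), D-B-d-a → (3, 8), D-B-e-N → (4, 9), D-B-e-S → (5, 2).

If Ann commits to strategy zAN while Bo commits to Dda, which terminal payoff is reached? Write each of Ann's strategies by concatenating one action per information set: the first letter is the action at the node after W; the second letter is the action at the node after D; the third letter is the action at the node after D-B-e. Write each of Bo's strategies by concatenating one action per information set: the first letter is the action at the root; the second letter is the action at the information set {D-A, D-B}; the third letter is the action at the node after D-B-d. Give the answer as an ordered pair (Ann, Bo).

(4, 0)

Trace the play path from the root:
  Bo plays D
  Ann plays A at [D]
  Bo plays d at [D-A]
→ terminal payoff (4, 0).
(Ann's choice at the node after W is never reached on this path, so it doesn't affect the outcome.)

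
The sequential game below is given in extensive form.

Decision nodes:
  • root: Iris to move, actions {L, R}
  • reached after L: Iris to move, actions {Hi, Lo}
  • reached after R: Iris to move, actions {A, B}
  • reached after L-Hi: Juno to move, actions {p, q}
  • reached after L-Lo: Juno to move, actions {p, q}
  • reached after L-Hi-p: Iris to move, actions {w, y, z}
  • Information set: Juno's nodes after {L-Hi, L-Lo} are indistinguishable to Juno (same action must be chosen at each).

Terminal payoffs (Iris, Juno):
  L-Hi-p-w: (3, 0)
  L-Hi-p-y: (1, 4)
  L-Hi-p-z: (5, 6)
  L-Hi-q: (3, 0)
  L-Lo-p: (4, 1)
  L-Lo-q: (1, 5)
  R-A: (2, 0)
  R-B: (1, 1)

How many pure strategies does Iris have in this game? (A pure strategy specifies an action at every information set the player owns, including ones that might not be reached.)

Iris owns the root with actions {L, R} — two choices.
Iris owns the node after L with actions {Hi, Lo} — two choices.
Iris owns the node after R with actions {A, B} — two choices.
Iris owns the node after L-Hi-p with actions {w, y, z} — three choices.
A pure strategy fixes one action at each information set independently, so the count is the product 2 × 2 × 2 × 3 = 24.
(For reference, Juno has 2 pure strategies, giving a 24×2 normal-form matrix.)

24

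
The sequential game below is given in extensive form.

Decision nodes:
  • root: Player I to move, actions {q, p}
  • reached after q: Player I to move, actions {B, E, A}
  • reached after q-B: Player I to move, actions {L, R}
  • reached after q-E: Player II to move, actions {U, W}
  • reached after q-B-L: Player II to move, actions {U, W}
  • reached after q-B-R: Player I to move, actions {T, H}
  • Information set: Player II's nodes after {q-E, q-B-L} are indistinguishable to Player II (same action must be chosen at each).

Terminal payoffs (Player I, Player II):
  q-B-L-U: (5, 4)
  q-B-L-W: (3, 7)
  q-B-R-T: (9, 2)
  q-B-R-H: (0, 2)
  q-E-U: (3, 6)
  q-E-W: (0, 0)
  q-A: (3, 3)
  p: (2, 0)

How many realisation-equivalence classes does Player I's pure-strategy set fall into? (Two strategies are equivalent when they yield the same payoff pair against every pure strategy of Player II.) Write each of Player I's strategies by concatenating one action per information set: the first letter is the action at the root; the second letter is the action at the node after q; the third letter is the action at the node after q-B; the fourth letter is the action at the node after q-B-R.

Player I has 24 pure strategies: qBLT, qBLH, qBRT, qBRH, qELT, qELH, qERT, qERH, qALT, qALH, qART, qARH, pBLT, pBLH, pBRT, pBRH, pELT, pELH, pERT, pERH, pALT, pALH, pART, pARH. Columns: U, W.
{qBLT, qBLH} → row (5,4) (3,7)
{qBRT} → row (9,2) (9,2)
{qBRH} → row (0,2) (0,2)
{qELT, qELH, qERT, qERH} → row (3,6) (0,0)
{qALT, qALH, qART, qARH} → row (3,3) (3,3)
{pBLT, pBLH, pBRT, pBRH, pELT, pELH, pERT, pERH, pALT, pALH, pART, pARH} → row (2,0) (2,0)
That's 6 distinct rows out of 24 strategies.

6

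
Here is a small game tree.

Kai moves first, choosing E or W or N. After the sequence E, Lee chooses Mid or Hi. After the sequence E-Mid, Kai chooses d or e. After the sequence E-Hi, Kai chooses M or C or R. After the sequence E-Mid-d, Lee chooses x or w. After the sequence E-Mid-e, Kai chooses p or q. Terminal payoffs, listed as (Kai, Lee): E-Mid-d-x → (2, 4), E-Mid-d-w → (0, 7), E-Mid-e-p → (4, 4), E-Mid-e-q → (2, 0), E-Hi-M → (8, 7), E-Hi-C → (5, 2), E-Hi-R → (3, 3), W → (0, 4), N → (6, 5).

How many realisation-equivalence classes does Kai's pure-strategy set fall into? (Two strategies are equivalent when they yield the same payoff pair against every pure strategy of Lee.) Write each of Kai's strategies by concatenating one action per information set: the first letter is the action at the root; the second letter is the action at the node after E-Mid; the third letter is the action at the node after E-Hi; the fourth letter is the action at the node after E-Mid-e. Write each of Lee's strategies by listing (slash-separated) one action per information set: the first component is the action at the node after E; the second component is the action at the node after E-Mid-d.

Kai has 36 pure strategies: EdMp, EdMq, EdCp, EdCq, EdRp, EdRq, EeMp, EeMq, EeCp, EeCq, EeRp, EeRq, WdMp, WdMq, WdCp, WdCq, WdRp, WdRq, WeMp, WeMq, WeCp, WeCq, WeRp, WeRq, NdMp, NdMq, NdCp, NdCq, NdRp, NdRq, NeMp, NeMq, NeCp, NeCq, NeRp, NeRq. Columns: Mid/x, Mid/w, Hi/x, Hi/w.
{EdMp, EdMq} → row (2,4) (0,7) (8,7) (8,7)
{EdCp, EdCq} → row (2,4) (0,7) (5,2) (5,2)
{EdRp, EdRq} → row (2,4) (0,7) (3,3) (3,3)
{EeMp} → row (4,4) (4,4) (8,7) (8,7)
{EeMq} → row (2,0) (2,0) (8,7) (8,7)
{EeCp} → row (4,4) (4,4) (5,2) (5,2)
{EeCq} → row (2,0) (2,0) (5,2) (5,2)
{EeRp} → row (4,4) (4,4) (3,3) (3,3)
{EeRq} → row (2,0) (2,0) (3,3) (3,3)
{WdMp, WdMq, WdCp, WdCq, WdRp, WdRq, WeMp, WeMq, WeCp, WeCq, WeRp, WeRq} → row (0,4) (0,4) (0,4) (0,4)
{NdMp, NdMq, NdCp, NdCq, NdRp, NdRq, NeMp, NeMq, NeCp, NeCq, NeRp, NeRq} → row (6,5) (6,5) (6,5) (6,5)
That's 11 distinct rows out of 36 strategies.

11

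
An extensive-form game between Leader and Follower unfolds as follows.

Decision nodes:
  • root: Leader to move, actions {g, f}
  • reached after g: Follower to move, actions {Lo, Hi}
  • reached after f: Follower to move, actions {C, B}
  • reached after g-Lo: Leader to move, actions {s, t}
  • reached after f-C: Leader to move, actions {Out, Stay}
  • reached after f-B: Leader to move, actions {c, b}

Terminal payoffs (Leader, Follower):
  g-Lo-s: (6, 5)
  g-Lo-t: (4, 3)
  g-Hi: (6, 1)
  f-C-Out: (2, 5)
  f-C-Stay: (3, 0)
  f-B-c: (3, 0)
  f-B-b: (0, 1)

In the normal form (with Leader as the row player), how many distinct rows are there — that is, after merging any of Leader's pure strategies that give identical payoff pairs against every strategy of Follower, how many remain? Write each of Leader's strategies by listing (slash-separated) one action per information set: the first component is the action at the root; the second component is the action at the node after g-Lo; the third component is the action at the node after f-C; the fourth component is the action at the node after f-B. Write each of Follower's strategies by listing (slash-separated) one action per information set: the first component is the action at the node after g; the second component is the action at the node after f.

6

Leader has 16 pure strategies: g/s/Out/c, g/s/Out/b, g/s/Stay/c, g/s/Stay/b, g/t/Out/c, g/t/Out/b, g/t/Stay/c, g/t/Stay/b, f/s/Out/c, f/s/Out/b, f/s/Stay/c, f/s/Stay/b, f/t/Out/c, f/t/Out/b, f/t/Stay/c, f/t/Stay/b. Columns: Lo/C, Lo/B, Hi/C, Hi/B.
{g/s/Out/c, g/s/Out/b, g/s/Stay/c, g/s/Stay/b} → row (6,5) (6,5) (6,1) (6,1)
{g/t/Out/c, g/t/Out/b, g/t/Stay/c, g/t/Stay/b} → row (4,3) (4,3) (6,1) (6,1)
{f/s/Out/c, f/t/Out/c} → row (2,5) (3,0) (2,5) (3,0)
{f/s/Out/b, f/t/Out/b} → row (2,5) (0,1) (2,5) (0,1)
{f/s/Stay/c, f/t/Stay/c} → row (3,0) (3,0) (3,0) (3,0)
{f/s/Stay/b, f/t/Stay/b} → row (3,0) (0,1) (3,0) (0,1)
That's 6 distinct rows out of 16 strategies.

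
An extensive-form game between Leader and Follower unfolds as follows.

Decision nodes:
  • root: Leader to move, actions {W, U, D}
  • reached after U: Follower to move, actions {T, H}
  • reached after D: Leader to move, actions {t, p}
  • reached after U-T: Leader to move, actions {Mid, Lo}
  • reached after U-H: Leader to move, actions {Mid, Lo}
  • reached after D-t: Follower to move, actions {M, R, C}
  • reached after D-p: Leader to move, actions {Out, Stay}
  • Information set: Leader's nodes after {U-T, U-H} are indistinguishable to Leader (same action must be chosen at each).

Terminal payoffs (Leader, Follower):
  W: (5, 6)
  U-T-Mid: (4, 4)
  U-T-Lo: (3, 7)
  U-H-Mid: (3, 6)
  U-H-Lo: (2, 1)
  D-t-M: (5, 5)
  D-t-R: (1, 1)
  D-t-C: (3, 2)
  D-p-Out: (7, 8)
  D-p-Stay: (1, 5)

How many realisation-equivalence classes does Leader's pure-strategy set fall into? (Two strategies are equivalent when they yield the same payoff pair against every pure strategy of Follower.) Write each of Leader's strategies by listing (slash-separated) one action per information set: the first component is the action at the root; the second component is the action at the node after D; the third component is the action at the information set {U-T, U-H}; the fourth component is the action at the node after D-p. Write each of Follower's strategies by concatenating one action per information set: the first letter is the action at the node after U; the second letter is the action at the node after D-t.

6

Leader has 24 pure strategies: W/t/Mid/Out, W/t/Mid/Stay, W/t/Lo/Out, W/t/Lo/Stay, W/p/Mid/Out, W/p/Mid/Stay, W/p/Lo/Out, W/p/Lo/Stay, U/t/Mid/Out, U/t/Mid/Stay, U/t/Lo/Out, U/t/Lo/Stay, U/p/Mid/Out, U/p/Mid/Stay, U/p/Lo/Out, U/p/Lo/Stay, D/t/Mid/Out, D/t/Mid/Stay, D/t/Lo/Out, D/t/Lo/Stay, D/p/Mid/Out, D/p/Mid/Stay, D/p/Lo/Out, D/p/Lo/Stay. Columns: TM, TR, TC, HM, HR, HC.
{W/t/Mid/Out, W/t/Mid/Stay, W/t/Lo/Out, W/t/Lo/Stay, W/p/Mid/Out, W/p/Mid/Stay, W/p/Lo/Out, W/p/Lo/Stay} → row (5,6) (5,6) (5,6) (5,6) (5,6) (5,6)
{U/t/Mid/Out, U/t/Mid/Stay, U/p/Mid/Out, U/p/Mid/Stay} → row (4,4) (4,4) (4,4) (3,6) (3,6) (3,6)
{U/t/Lo/Out, U/t/Lo/Stay, U/p/Lo/Out, U/p/Lo/Stay} → row (3,7) (3,7) (3,7) (2,1) (2,1) (2,1)
{D/t/Mid/Out, D/t/Mid/Stay, D/t/Lo/Out, D/t/Lo/Stay} → row (5,5) (1,1) (3,2) (5,5) (1,1) (3,2)
{D/p/Mid/Out, D/p/Lo/Out} → row (7,8) (7,8) (7,8) (7,8) (7,8) (7,8)
{D/p/Mid/Stay, D/p/Lo/Stay} → row (1,5) (1,5) (1,5) (1,5) (1,5) (1,5)
That's 6 distinct rows out of 24 strategies.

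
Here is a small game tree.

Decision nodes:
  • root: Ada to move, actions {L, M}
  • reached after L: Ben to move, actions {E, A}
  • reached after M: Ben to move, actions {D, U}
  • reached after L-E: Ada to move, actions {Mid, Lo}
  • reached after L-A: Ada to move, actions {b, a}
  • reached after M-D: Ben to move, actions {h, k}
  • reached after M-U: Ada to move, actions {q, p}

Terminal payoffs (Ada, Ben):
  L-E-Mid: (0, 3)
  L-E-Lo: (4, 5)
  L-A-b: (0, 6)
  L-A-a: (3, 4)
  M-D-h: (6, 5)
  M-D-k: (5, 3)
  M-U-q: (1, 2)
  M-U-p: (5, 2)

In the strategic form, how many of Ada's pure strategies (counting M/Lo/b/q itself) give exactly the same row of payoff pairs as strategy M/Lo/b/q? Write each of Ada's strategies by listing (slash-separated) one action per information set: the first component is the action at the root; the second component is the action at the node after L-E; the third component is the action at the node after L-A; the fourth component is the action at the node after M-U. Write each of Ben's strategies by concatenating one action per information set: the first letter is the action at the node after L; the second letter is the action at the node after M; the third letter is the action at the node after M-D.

Row for M/Lo/b/q (columns EDh, EDk, EUh, EUk, ADh, ADk, AUh, AUk): (6,5) (5,3) (1,2) (1,2) (6,5) (5,3) (1,2) (1,2).
Under M/Lo/b/q, Ada's choice at the node after L-E and at the node after L-A can never be reached regardless of what Ben does, so varying those choices leaves every outcome unchanged.
Holding the reachable choices fixed and varying the unreachable ones freely already gives 2 × 2 = 4 equivalent strategies.
No other strategy reproduces this row, so those 4 are the full class: M/Mid/b/q, M/Mid/a/q, M/Lo/b/q, M/Lo/a/q.

4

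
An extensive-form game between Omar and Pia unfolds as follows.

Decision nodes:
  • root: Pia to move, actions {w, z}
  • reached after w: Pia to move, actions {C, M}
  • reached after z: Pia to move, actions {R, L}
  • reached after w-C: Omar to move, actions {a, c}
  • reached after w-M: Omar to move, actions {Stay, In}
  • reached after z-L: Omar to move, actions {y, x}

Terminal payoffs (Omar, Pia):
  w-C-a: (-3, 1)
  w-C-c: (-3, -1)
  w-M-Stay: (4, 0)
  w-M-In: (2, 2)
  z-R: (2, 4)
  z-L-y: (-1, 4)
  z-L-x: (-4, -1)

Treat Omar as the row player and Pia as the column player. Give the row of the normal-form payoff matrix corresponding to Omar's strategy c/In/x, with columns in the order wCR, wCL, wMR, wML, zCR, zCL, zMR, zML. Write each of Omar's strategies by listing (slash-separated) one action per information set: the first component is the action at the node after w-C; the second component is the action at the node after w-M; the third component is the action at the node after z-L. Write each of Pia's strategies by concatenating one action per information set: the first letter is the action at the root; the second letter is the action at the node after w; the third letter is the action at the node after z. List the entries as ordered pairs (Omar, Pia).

(-3,-1) (-3,-1) (2,2) (2,2) (2,4) (-4,-1) (2,4) (-4,-1)

vs wCR: Pia plays w → Pia plays C at [w] → Omar plays c at [w-C] → (-3, -1)
vs wCL: Pia plays w → Pia plays C at [w] → Omar plays c at [w-C] → (-3, -1)
vs wMR: Pia plays w → Pia plays M at [w] → Omar plays In at [w-M] → (2, 2)
vs wML: Pia plays w → Pia plays M at [w] → Omar plays In at [w-M] → (2, 2)
vs zCR: Pia plays z → Pia plays R at [z] → (2, 4)
vs zCL: Pia plays z → Pia plays L at [z] → Omar plays x at [z-L] → (-4, -1)
vs zMR: Pia plays z → Pia plays R at [z] → (2, 4)
vs zML: Pia plays z → Pia plays L at [z] → Omar plays x at [z-L] → (-4, -1)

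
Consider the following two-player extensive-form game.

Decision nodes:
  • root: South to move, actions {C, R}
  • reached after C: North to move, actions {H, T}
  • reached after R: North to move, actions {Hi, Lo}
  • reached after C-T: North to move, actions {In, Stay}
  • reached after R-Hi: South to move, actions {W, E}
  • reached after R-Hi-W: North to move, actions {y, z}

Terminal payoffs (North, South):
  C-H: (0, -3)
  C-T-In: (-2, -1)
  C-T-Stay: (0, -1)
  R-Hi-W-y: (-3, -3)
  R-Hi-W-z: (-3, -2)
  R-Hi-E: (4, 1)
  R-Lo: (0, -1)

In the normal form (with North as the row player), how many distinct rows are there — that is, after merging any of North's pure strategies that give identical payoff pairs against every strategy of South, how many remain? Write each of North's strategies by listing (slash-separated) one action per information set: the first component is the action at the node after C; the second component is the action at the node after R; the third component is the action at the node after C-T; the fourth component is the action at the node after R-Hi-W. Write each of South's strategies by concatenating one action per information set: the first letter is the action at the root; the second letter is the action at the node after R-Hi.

North has 16 pure strategies: H/Hi/In/y, H/Hi/In/z, H/Hi/Stay/y, H/Hi/Stay/z, H/Lo/In/y, H/Lo/In/z, H/Lo/Stay/y, H/Lo/Stay/z, T/Hi/In/y, T/Hi/In/z, T/Hi/Stay/y, T/Hi/Stay/z, T/Lo/In/y, T/Lo/In/z, T/Lo/Stay/y, T/Lo/Stay/z. Columns: CW, CE, RW, RE.
{H/Hi/In/y, H/Hi/Stay/y} → row (0,-3) (0,-3) (-3,-3) (4,1)
{H/Hi/In/z, H/Hi/Stay/z} → row (0,-3) (0,-3) (-3,-2) (4,1)
{H/Lo/In/y, H/Lo/In/z, H/Lo/Stay/y, H/Lo/Stay/z} → row (0,-3) (0,-3) (0,-1) (0,-1)
{T/Hi/In/y} → row (-2,-1) (-2,-1) (-3,-3) (4,1)
{T/Hi/In/z} → row (-2,-1) (-2,-1) (-3,-2) (4,1)
{T/Hi/Stay/y} → row (0,-1) (0,-1) (-3,-3) (4,1)
{T/Hi/Stay/z} → row (0,-1) (0,-1) (-3,-2) (4,1)
{T/Lo/In/y, T/Lo/In/z} → row (-2,-1) (-2,-1) (0,-1) (0,-1)
{T/Lo/Stay/y, T/Lo/Stay/z} → row (0,-1) (0,-1) (0,-1) (0,-1)
That's 9 distinct rows out of 16 strategies.

9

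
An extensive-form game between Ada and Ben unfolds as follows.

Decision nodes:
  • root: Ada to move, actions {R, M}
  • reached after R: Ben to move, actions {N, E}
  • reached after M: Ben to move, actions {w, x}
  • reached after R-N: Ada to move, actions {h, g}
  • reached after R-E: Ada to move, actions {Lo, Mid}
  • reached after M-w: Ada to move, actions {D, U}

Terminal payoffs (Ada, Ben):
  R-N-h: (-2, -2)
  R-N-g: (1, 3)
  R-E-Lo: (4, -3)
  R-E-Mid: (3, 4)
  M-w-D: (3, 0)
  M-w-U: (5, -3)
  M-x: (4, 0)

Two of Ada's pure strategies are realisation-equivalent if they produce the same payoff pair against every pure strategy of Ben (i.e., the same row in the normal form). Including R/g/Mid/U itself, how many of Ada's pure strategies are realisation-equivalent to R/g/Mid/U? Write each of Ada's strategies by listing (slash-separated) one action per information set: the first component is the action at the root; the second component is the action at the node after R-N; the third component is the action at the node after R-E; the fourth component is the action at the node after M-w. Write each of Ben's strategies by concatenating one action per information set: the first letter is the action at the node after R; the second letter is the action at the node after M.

Row for R/g/Mid/U (columns Nw, Nx, Ew, Ex): (1,3) (1,3) (3,4) (3,4).
Under R/g/Mid/U, Ada's choice at the node after M-w can never be reached regardless of what Ben does, so varying those choices leaves every outcome unchanged.
Holding the reachable choices fixed and varying the unreachable one freely already gives 2 equivalent strategies.
No other strategy reproduces this row, so those 2 are the full class: R/g/Mid/D, R/g/Mid/U.

2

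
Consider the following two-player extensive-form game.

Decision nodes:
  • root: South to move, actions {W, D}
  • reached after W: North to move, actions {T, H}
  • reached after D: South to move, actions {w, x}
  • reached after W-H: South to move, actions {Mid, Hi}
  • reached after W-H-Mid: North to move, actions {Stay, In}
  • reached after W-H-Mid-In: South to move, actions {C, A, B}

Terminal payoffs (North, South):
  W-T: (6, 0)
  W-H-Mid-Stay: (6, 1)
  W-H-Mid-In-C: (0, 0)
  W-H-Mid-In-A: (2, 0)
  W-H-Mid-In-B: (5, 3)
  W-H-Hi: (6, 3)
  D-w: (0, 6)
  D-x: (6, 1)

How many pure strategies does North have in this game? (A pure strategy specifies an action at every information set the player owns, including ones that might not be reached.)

4

North owns the node after W with actions {T, H} — two choices.
North owns the node after W-H-Mid with actions {Stay, In} — two choices.
A pure strategy fixes one action at each information set independently, so the count is the product 2 × 2 = 4.
(For reference, South has 24 pure strategies, giving a 4×24 normal-form matrix.)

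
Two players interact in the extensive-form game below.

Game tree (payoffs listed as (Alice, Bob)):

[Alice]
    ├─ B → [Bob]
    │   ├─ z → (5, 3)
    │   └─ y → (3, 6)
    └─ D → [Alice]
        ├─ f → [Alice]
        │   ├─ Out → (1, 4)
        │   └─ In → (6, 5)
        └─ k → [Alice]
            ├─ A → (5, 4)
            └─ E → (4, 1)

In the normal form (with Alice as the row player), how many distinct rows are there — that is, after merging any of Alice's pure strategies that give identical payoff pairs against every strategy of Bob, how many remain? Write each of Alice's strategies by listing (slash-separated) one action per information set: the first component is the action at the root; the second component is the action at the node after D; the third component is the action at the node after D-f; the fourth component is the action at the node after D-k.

5

Alice has 16 pure strategies: B/f/Out/A, B/f/Out/E, B/f/In/A, B/f/In/E, B/k/Out/A, B/k/Out/E, B/k/In/A, B/k/In/E, D/f/Out/A, D/f/Out/E, D/f/In/A, D/f/In/E, D/k/Out/A, D/k/Out/E, D/k/In/A, D/k/In/E. Columns: z, y.
{B/f/Out/A, B/f/Out/E, B/f/In/A, B/f/In/E, B/k/Out/A, B/k/Out/E, B/k/In/A, B/k/In/E} → row (5,3) (3,6)
{D/f/Out/A, D/f/Out/E} → row (1,4) (1,4)
{D/f/In/A, D/f/In/E} → row (6,5) (6,5)
{D/k/Out/A, D/k/In/A} → row (5,4) (5,4)
{D/k/Out/E, D/k/In/E} → row (4,1) (4,1)
That's 5 distinct rows out of 16 strategies.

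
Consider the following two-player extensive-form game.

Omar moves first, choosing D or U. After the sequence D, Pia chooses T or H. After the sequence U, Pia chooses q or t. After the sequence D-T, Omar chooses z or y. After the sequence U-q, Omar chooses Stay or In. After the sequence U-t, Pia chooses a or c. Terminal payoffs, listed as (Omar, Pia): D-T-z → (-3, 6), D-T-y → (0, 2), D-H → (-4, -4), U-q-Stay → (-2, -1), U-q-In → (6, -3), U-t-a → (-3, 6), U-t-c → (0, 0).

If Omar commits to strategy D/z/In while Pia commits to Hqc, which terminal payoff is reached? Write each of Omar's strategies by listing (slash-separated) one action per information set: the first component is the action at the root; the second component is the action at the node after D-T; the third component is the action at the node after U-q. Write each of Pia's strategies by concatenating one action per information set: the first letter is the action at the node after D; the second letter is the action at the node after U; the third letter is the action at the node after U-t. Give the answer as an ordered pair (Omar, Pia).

Trace the play path from the root:
  Omar plays D
  Pia plays H at [D]
→ terminal payoff (-4, -4).
(Omar's choice at the node after D-T is never reached on this path, so it doesn't affect the outcome.)

(-4, -4)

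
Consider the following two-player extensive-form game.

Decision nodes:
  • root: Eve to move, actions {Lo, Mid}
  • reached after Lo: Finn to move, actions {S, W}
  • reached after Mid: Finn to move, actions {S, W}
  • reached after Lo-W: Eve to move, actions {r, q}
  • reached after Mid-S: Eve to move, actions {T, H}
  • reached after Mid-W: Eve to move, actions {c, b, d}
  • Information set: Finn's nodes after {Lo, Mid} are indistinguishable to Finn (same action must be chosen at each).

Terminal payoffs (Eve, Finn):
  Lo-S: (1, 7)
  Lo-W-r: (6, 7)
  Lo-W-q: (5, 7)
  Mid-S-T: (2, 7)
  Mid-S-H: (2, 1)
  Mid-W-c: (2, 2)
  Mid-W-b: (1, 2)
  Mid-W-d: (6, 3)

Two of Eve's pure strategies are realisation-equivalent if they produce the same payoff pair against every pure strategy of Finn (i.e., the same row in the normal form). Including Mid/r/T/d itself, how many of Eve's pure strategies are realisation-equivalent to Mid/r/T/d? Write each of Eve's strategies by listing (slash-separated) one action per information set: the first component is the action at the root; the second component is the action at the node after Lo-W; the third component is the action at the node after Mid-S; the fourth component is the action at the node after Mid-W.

2

Row for Mid/r/T/d (columns S, W): (2,7) (6,3).
Under Mid/r/T/d, Eve's choice at the node after Lo-W can never be reached regardless of what Finn does, so varying those choices leaves every outcome unchanged.
Holding the reachable choices fixed and varying the unreachable one freely already gives 2 equivalent strategies.
No other strategy reproduces this row, so those 2 are the full class: Mid/r/T/d, Mid/q/T/d.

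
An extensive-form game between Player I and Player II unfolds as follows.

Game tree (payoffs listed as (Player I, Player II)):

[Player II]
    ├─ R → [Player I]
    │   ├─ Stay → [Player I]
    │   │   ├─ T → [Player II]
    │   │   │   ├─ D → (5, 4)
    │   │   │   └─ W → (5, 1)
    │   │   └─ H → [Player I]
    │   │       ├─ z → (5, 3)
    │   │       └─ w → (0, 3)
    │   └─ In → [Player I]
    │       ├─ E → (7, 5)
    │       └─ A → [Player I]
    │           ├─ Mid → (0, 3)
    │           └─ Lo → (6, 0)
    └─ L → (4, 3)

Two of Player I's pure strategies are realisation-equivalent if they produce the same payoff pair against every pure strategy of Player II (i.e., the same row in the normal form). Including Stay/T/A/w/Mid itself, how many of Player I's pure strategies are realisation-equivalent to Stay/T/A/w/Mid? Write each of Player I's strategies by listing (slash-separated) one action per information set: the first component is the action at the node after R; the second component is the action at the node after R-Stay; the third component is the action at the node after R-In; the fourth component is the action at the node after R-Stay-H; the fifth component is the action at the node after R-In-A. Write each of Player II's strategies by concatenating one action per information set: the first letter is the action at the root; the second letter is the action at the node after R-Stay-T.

8

Row for Stay/T/A/w/Mid (columns RD, RW, LD, LW): (5,4) (5,1) (4,3) (4,3).
Under Stay/T/A/w/Mid, Player I's choice at the node after R-In and at the node after R-Stay-H and at the node after R-In-A can never be reached regardless of what Player II does, so varying those choices leaves every outcome unchanged.
Holding the reachable choices fixed and varying the unreachable ones freely already gives 2 × 2 × 2 = 8 equivalent strategies.
No other strategy reproduces this row, so those 8 are the full class: Stay/T/E/z/Mid, Stay/T/E/z/Lo, Stay/T/E/w/Mid, Stay/T/E/w/Lo, Stay/T/A/z/Mid, Stay/T/A/z/Lo, Stay/T/A/w/Mid, Stay/T/A/w/Lo.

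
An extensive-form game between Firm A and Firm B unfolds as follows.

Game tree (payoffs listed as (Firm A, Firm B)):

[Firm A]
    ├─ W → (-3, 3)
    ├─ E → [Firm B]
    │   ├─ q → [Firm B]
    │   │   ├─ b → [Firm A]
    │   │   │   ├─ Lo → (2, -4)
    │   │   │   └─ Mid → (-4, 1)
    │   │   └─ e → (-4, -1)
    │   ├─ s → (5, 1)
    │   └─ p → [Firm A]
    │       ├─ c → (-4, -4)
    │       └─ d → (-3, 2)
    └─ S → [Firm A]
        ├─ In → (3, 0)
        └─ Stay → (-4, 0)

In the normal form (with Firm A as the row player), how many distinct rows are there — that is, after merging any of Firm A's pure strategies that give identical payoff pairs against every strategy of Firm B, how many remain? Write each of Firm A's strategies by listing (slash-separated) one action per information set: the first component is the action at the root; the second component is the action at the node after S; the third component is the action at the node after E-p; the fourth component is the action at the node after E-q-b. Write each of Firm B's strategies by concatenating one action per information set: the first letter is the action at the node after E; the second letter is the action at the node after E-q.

7

Firm A has 24 pure strategies: W/In/c/Lo, W/In/c/Mid, W/In/d/Lo, W/In/d/Mid, W/Stay/c/Lo, W/Stay/c/Mid, W/Stay/d/Lo, W/Stay/d/Mid, E/In/c/Lo, E/In/c/Mid, E/In/d/Lo, E/In/d/Mid, E/Stay/c/Lo, E/Stay/c/Mid, E/Stay/d/Lo, E/Stay/d/Mid, S/In/c/Lo, S/In/c/Mid, S/In/d/Lo, S/In/d/Mid, S/Stay/c/Lo, S/Stay/c/Mid, S/Stay/d/Lo, S/Stay/d/Mid. Columns: qb, qe, sb, se, pb, pe.
{W/In/c/Lo, W/In/c/Mid, W/In/d/Lo, W/In/d/Mid, W/Stay/c/Lo, W/Stay/c/Mid, W/Stay/d/Lo, W/Stay/d/Mid} → row (-3,3) (-3,3) (-3,3) (-3,3) (-3,3) (-3,3)
{E/In/c/Lo, E/Stay/c/Lo} → row (2,-4) (-4,-1) (5,1) (5,1) (-4,-4) (-4,-4)
{E/In/c/Mid, E/Stay/c/Mid} → row (-4,1) (-4,-1) (5,1) (5,1) (-4,-4) (-4,-4)
{E/In/d/Lo, E/Stay/d/Lo} → row (2,-4) (-4,-1) (5,1) (5,1) (-3,2) (-3,2)
{E/In/d/Mid, E/Stay/d/Mid} → row (-4,1) (-4,-1) (5,1) (5,1) (-3,2) (-3,2)
{S/In/c/Lo, S/In/c/Mid, S/In/d/Lo, S/In/d/Mid} → row (3,0) (3,0) (3,0) (3,0) (3,0) (3,0)
{S/Stay/c/Lo, S/Stay/c/Mid, S/Stay/d/Lo, S/Stay/d/Mid} → row (-4,0) (-4,0) (-4,0) (-4,0) (-4,0) (-4,0)
That's 7 distinct rows out of 24 strategies.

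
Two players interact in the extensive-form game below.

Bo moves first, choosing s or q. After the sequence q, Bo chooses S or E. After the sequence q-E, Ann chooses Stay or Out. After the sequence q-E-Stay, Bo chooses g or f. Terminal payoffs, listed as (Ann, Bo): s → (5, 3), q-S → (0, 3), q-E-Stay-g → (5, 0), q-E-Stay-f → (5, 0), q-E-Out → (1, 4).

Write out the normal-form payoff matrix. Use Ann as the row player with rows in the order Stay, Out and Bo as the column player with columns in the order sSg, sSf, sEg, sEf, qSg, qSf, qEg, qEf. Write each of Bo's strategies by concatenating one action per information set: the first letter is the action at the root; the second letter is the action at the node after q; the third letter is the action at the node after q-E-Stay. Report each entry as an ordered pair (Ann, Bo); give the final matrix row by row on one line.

Stay: (5,3) (5,3) (5,3) (5,3) (0,3) (0,3) (5,0) (5,0) | Out: (5,3) (5,3) (5,3) (5,3) (0,3) (0,3) (1,4) (1,4)

Row Stay: sSg→(5,3), sSf→(5,3), sEg→(5,3), sEf→(5,3), qSg→(0,3), qSf→(0,3), qEg→(5,0), qEf→(5,0)
Row Out: sSg→(5,3), sSf→(5,3), sEg→(5,3), sEf→(5,3), qSg→(0,3), qSf→(0,3), qEg→(1,4), qEf→(1,4)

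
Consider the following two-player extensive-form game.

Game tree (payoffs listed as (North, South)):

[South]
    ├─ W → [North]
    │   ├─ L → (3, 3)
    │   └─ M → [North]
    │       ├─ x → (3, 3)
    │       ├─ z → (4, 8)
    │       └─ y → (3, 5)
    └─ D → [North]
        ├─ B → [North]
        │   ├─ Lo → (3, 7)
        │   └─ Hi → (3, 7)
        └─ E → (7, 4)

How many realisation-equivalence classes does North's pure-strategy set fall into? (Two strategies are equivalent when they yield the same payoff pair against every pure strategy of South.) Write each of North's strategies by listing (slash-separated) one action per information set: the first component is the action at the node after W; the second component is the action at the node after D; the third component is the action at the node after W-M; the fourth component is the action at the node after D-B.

6

North has 24 pure strategies: L/B/x/Lo, L/B/x/Hi, L/B/z/Lo, L/B/z/Hi, L/B/y/Lo, L/B/y/Hi, L/E/x/Lo, L/E/x/Hi, L/E/z/Lo, L/E/z/Hi, L/E/y/Lo, L/E/y/Hi, M/B/x/Lo, M/B/x/Hi, M/B/z/Lo, M/B/z/Hi, M/B/y/Lo, M/B/y/Hi, M/E/x/Lo, M/E/x/Hi, M/E/z/Lo, M/E/z/Hi, M/E/y/Lo, M/E/y/Hi. Columns: W, D.
{L/B/x/Lo, L/B/x/Hi, L/B/z/Lo, L/B/z/Hi, L/B/y/Lo, L/B/y/Hi, M/B/x/Lo, M/B/x/Hi} → row (3,3) (3,7)
{L/E/x/Lo, L/E/x/Hi, L/E/z/Lo, L/E/z/Hi, L/E/y/Lo, L/E/y/Hi, M/E/x/Lo, M/E/x/Hi} → row (3,3) (7,4)
{M/B/z/Lo, M/B/z/Hi} → row (4,8) (3,7)
{M/B/y/Lo, M/B/y/Hi} → row (3,5) (3,7)
{M/E/z/Lo, M/E/z/Hi} → row (4,8) (7,4)
{M/E/y/Lo, M/E/y/Hi} → row (3,5) (7,4)
That's 6 distinct rows out of 24 strategies.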